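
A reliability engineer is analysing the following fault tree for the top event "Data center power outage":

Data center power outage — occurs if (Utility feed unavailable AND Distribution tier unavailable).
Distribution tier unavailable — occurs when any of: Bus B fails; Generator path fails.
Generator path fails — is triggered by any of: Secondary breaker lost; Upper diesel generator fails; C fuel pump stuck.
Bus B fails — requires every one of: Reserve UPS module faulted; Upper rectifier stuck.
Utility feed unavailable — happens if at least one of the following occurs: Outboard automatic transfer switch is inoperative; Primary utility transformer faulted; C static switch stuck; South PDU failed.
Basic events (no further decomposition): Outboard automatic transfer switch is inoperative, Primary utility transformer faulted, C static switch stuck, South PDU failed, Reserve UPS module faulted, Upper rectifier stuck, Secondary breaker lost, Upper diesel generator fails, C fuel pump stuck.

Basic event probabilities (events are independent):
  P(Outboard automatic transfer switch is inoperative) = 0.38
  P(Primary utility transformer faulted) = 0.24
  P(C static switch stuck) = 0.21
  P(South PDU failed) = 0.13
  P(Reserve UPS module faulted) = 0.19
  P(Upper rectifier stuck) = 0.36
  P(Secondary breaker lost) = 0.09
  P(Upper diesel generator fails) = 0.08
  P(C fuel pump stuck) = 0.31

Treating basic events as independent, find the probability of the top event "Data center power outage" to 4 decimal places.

P(Utility feed unavailable) [OR] = 1 − (1−0.38) × (1−0.24) × (1−0.21) × (1−0.13) = 0.676144
P(Bus B fails) [AND] = 0.19 × 0.36 = 0.068400
P(Generator path fails) [OR] = 1 − (1−0.09) × (1−0.08) × (1−0.31) = 0.422332
P(Distribution tier unavailable) [OR] = 1 − (1−0.068400) × (1−0.422332) = 0.461844
P(Data center power outage) [AND] = 0.676144 × 0.461844 = 0.312273
Rounded to 4 decimal places: P(Data center power outage) ≈ 0.3123.

0.3123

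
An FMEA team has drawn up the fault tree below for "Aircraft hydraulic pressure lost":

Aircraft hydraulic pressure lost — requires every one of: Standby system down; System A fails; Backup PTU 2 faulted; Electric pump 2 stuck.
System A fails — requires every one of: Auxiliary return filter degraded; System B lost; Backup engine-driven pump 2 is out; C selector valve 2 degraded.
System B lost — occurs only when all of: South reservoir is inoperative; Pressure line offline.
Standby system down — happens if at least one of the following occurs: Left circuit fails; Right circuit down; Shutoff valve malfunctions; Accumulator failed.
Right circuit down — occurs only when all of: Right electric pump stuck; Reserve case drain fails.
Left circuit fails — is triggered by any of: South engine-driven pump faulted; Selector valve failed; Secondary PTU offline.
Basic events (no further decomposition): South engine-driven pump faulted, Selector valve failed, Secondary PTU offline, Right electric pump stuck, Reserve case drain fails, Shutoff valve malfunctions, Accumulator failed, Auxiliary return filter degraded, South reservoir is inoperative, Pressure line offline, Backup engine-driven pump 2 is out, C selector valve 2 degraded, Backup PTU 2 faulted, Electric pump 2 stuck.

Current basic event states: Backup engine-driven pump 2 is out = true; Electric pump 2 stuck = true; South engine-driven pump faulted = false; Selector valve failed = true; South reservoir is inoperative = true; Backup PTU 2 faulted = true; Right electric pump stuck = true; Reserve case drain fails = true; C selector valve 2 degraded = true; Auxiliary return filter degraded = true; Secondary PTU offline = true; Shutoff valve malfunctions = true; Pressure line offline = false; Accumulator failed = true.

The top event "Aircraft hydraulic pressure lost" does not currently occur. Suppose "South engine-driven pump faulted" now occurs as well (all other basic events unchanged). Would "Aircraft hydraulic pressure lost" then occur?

Counterfactual: set "South engine-driven pump faulted" to occurred.
Left circuit fails [OR]: South engine-driven pump faulted=occurs, Selector valve failed=occurs, Secondary PTU offline=occurs → at least one input occurs → occurs.
Right circuit down [AND]: Right electric pump stuck=occurs, Reserve case drain fails=occurs → all inputs occur → occurs.
Standby system down [OR]: Left circuit fails=occurs, Right circuit down=occurs, Shutoff valve malfunctions=occurs, Accumulator failed=occurs → at least one input occurs → occurs.
System B lost [AND]: South reservoir is inoperative=occurs, Pressure line offline=not → not all inputs occur → does not occur.
System A fails [AND]: Auxiliary return filter degraded=occurs, System B lost=not, Backup engine-driven pump 2 is out=occurs, C selector valve 2 degraded=occurs → not all inputs occur → does not occur.
Aircraft hydraulic pressure lost [AND]: Standby system down=occurs, System A fails=not, Backup PTU 2 faulted=occurs, Electric pump 2 stuck=occurs → not all inputs occur → does not occur.

No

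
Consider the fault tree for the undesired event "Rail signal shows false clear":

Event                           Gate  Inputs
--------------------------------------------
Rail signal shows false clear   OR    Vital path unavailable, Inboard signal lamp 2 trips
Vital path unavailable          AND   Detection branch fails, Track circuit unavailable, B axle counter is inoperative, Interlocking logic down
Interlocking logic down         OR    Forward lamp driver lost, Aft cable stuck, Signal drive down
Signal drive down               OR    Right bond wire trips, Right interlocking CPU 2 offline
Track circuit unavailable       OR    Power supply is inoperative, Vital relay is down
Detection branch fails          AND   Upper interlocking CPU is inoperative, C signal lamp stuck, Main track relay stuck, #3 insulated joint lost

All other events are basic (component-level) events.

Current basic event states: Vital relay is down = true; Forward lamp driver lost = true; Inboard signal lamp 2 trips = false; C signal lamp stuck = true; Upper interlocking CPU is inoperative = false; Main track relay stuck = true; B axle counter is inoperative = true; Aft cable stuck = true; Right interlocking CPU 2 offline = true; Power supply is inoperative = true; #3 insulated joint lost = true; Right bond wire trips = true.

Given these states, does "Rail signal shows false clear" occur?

Detection branch fails [AND]: Upper interlocking CPU is inoperative=not, C signal lamp stuck=occurs, Main track relay stuck=occurs, #3 insulated joint lost=occurs → not all inputs occur → does not occur.
Track circuit unavailable [OR]: Power supply is inoperative=occurs, Vital relay is down=occurs → at least one input occurs → occurs.
Signal drive down [OR]: Right bond wire trips=occurs, Right interlocking CPU 2 offline=occurs → at least one input occurs → occurs.
Interlocking logic down [OR]: Forward lamp driver lost=occurs, Aft cable stuck=occurs, Signal drive down=occurs → at least one input occurs → occurs.
Vital path unavailable [AND]: Detection branch fails=not, Track circuit unavailable=occurs, B axle counter is inoperative=occurs, Interlocking logic down=occurs → not all inputs occur → does not occur.
Rail signal shows false clear [OR]: Vital path unavailable=not, Inboard signal lamp 2 trips=not → no input occurs → does not occur.

No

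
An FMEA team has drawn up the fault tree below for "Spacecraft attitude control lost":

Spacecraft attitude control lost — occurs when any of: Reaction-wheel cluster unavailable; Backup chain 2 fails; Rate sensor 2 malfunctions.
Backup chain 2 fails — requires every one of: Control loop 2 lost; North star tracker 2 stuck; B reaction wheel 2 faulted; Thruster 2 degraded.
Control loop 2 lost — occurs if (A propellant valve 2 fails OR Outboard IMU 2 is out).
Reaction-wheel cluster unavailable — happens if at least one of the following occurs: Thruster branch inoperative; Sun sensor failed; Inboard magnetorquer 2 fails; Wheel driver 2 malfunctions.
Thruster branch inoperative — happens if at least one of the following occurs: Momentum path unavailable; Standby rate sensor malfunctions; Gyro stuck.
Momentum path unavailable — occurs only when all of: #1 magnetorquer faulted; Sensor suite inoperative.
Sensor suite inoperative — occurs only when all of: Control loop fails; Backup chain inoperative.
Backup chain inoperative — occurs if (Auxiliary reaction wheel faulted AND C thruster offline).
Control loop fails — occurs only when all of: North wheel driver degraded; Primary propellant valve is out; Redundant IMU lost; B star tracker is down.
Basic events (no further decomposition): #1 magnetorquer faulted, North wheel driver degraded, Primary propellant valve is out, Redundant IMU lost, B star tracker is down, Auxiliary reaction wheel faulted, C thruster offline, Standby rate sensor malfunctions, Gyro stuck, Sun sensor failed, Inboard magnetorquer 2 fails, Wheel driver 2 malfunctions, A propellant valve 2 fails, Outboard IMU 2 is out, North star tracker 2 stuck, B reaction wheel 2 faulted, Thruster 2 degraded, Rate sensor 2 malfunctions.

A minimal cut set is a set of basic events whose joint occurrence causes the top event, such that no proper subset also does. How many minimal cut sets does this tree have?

Control loop fails [AND]: one cut set from each child combined → 1 × 1 × 1 × 1 = 1 cut set(s).
Backup chain inoperative [AND]: one cut set from each child combined → 1 × 1 = 1 cut set(s).
Sensor suite inoperative [AND]: one cut set from each child combined → 1 × 1 = 1 cut set(s).
Momentum path unavailable [AND]: one cut set from each child combined → 1 × 1 = 1 cut set(s).
Thruster branch inoperative [OR]: union of children's cut sets → 3 cut set(s).
Reaction-wheel cluster unavailable [OR]: union of children's cut sets → 6 cut set(s).
Control loop 2 lost [OR]: union of children's cut sets → 2 cut set(s).
Backup chain 2 fails [AND]: one cut set from each child combined → 2 × 1 × 1 × 1 = 2 cut set(s).
Spacecraft attitude control lost [OR]: union of children's cut sets → 9 cut set(s).
Minimal cut sets: {#1 magnetorquer faulted, Auxiliary reaction wheel faulted, B star tracker is down, C thruster offline, North wheel driver degraded, Primary propellant valve is out, Redundant IMU lost}; {Standby rate sensor malfunctions}; {Gyro stuck}; {Sun sensor failed}; {Inboard magnetorquer 2 fails}; {Wheel driver 2 malfunctions}; {A propellant valve 2 fails, B reaction wheel 2 faulted, North star tracker 2 stuck, Thruster 2 degraded}; {B reaction wheel 2 faulted, North star tracker 2 stuck, Outboard IMU 2 is out, Thruster 2 degraded}; {Rate sensor 2 malfunctions}.

9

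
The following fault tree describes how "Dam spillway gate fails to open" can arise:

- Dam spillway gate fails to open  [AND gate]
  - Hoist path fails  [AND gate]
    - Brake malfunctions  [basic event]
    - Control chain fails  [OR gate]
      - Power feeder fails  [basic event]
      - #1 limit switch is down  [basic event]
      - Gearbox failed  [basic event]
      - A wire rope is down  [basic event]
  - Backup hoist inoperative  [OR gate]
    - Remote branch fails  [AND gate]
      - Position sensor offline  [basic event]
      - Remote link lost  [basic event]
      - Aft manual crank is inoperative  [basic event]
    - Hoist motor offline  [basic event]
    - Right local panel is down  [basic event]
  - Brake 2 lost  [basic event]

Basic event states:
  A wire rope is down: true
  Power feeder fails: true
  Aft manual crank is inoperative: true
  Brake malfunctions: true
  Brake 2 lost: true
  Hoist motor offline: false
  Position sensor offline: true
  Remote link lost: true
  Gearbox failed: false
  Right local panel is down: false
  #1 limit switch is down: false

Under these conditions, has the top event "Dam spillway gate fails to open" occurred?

Yes

Control chain fails [OR]: Power feeder fails=occurs, #1 limit switch is down=not, Gearbox failed=not, A wire rope is down=occurs → at least one input occurs → occurs.
Hoist path fails [AND]: Brake malfunctions=occurs, Control chain fails=occurs → all inputs occur → occurs.
Remote branch fails [AND]: Position sensor offline=occurs, Remote link lost=occurs, Aft manual crank is inoperative=occurs → all inputs occur → occurs.
Backup hoist inoperative [OR]: Remote branch fails=occurs, Hoist motor offline=not, Right local panel is down=not → at least one input occurs → occurs.
Dam spillway gate fails to open [AND]: Hoist path fails=occurs, Backup hoist inoperative=occurs, Brake 2 lost=occurs → all inputs occur → occurs.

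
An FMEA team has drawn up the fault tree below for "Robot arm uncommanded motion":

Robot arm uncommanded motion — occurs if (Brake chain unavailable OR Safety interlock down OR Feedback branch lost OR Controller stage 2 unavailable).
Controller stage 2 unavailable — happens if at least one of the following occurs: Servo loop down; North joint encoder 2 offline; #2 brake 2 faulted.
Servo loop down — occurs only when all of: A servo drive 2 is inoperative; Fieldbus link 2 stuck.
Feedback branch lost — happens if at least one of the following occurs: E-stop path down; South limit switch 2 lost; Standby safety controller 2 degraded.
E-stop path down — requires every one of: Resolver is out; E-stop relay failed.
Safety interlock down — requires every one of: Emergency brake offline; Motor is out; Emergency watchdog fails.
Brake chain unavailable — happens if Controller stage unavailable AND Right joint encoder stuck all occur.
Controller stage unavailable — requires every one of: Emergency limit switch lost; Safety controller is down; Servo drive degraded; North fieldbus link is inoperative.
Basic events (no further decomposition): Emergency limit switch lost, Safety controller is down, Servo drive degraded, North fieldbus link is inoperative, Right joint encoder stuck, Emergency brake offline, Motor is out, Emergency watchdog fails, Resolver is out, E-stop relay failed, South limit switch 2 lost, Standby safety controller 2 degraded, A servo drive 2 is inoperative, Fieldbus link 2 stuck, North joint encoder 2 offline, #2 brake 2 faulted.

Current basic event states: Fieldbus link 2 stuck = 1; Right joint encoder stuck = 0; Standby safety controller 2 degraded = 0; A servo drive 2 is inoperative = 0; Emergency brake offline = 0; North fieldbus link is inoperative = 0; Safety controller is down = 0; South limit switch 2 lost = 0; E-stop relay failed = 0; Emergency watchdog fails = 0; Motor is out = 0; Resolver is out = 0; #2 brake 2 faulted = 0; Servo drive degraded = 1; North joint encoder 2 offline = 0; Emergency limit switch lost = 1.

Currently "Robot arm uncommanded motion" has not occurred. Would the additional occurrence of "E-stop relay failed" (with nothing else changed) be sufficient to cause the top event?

No

Counterfactual: set "E-stop relay failed" to occurred.
Controller stage unavailable [AND]: Emergency limit switch lost=occurs, Safety controller is down=not, Servo drive degraded=occurs, North fieldbus link is inoperative=not → not all inputs occur → does not occur.
Brake chain unavailable [AND]: Controller stage unavailable=not, Right joint encoder stuck=not → not all inputs occur → does not occur.
Safety interlock down [AND]: Emergency brake offline=not, Motor is out=not, Emergency watchdog fails=not → not all inputs occur → does not occur.
E-stop path down [AND]: Resolver is out=not, E-stop relay failed=occurs → not all inputs occur → does not occur.
Feedback branch lost [OR]: E-stop path down=not, South limit switch 2 lost=not, Standby safety controller 2 degraded=not → no input occurs → does not occur.
Servo loop down [AND]: A servo drive 2 is inoperative=not, Fieldbus link 2 stuck=occurs → not all inputs occur → does not occur.
Controller stage 2 unavailable [OR]: Servo loop down=not, North joint encoder 2 offline=not, #2 brake 2 faulted=not → no input occurs → does not occur.
Robot arm uncommanded motion [OR]: Brake chain unavailable=not, Safety interlock down=not, Feedback branch lost=not, Controller stage 2 unavailable=not → no input occurs → does not occur.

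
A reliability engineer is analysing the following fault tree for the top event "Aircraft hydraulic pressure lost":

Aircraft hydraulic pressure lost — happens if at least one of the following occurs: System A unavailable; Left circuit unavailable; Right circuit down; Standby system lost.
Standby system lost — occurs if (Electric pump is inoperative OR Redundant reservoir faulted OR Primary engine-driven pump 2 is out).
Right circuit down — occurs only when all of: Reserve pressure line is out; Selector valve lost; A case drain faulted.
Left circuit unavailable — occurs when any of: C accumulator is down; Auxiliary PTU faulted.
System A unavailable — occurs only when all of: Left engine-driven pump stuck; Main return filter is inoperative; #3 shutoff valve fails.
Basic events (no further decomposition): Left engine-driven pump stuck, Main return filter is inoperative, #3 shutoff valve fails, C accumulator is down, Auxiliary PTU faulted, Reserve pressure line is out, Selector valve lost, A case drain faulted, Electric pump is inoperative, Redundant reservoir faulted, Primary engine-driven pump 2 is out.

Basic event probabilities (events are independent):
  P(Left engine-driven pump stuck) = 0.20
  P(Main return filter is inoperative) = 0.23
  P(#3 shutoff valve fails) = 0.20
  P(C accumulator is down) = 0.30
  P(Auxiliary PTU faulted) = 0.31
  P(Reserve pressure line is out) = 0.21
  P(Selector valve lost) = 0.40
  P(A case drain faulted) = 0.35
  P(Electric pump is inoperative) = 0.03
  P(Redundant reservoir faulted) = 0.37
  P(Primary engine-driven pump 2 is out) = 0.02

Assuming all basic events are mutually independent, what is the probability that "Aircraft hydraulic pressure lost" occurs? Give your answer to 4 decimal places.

P(System A unavailable) [AND] = 0.20 × 0.23 × 0.20 = 0.009200
P(Left circuit unavailable) [OR] = 1 − (1−0.30) × (1−0.31) = 0.517000
P(Right circuit down) [AND] = 0.21 × 0.40 × 0.35 = 0.029400
P(Standby system lost) [OR] = 1 − (1−0.03) × (1−0.37) × (1−0.02) = 0.401122
P(Aircraft hydraulic pressure lost) [OR] = 1 − (1−0.009200) × (1−0.517000) × (1−0.029400) × (1−0.401122) = 0.721829
Rounded to 4 decimal places: P(Aircraft hydraulic pressure lost) ≈ 0.7218.

0.7218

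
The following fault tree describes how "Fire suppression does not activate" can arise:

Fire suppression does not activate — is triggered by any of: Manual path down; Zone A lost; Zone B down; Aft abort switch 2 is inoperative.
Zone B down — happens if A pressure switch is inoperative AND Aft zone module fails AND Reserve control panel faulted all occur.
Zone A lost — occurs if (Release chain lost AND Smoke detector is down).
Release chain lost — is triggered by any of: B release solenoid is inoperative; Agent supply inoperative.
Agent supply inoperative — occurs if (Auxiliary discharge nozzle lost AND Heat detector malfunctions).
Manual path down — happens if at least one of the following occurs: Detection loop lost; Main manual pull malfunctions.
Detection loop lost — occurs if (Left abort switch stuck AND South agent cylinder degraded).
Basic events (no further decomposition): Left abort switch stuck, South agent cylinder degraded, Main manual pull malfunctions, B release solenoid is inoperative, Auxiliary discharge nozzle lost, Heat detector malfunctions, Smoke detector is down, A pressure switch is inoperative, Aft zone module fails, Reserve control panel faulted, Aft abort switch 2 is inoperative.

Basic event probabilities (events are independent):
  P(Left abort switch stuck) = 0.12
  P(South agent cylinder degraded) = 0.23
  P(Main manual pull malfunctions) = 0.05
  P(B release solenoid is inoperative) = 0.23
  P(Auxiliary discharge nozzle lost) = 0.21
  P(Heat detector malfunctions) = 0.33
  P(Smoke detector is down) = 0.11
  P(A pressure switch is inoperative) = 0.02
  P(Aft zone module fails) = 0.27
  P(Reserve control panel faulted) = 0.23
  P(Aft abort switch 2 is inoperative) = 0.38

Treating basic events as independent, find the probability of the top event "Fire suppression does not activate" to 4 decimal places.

P(Detection loop lost) [AND] = 0.12 × 0.23 = 0.027600
P(Manual path down) [OR] = 1 − (1−0.027600) × (1−0.05) = 0.076220
P(Agent supply inoperative) [AND] = 0.21 × 0.33 = 0.069300
P(Release chain lost) [OR] = 1 − (1−0.23) × (1−0.069300) = 0.283361
P(Zone A lost) [AND] = 0.283361 × 0.11 = 0.031170
P(Zone B down) [AND] = 0.02 × 0.27 × 0.23 = 0.001242
P(Fire suppression does not activate) [OR] = 1 − (1−0.076220) × (1−0.031170) × (1−0.001242) × (1−0.38) = 0.445798
Rounded to 4 decimal places: P(Fire suppression does not activate) ≈ 0.4458.

0.4458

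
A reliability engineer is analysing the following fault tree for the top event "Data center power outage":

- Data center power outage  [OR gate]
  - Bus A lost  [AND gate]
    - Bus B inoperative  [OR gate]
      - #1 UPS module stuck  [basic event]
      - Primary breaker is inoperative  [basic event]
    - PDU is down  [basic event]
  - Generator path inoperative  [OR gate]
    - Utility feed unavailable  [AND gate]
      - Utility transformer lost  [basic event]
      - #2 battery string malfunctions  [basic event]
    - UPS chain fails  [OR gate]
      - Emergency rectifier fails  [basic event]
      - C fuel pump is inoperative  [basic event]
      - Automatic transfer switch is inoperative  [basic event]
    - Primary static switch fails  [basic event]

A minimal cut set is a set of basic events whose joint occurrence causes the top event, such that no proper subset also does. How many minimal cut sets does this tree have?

Bus B inoperative [OR]: union of children's cut sets → 2 cut set(s).
Bus A lost [AND]: one cut set from each child combined → 2 × 1 = 2 cut set(s).
Utility feed unavailable [AND]: one cut set from each child combined → 1 × 1 = 1 cut set(s).
UPS chain fails [OR]: union of children's cut sets → 3 cut set(s).
Generator path inoperative [OR]: union of children's cut sets → 5 cut set(s).
Data center power outage [OR]: union of children's cut sets → 7 cut set(s).
Minimal cut sets: {#1 UPS module stuck, PDU is down}; {PDU is down, Primary breaker is inoperative}; {#2 battery string malfunctions, Utility transformer lost}; {Emergency rectifier fails}; {C fuel pump is inoperative}; {Automatic transfer switch is inoperative}; {Primary static switch fails}.

7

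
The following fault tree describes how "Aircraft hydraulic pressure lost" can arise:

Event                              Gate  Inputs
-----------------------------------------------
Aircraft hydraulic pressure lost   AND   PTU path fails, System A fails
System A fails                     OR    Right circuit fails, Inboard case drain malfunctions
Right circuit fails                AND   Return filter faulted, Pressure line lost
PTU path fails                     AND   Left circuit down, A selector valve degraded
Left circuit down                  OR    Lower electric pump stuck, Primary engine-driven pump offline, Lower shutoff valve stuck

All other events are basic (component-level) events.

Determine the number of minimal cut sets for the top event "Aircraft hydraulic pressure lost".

Left circuit down [OR]: union of children's cut sets → 3 cut set(s).
PTU path fails [AND]: one cut set from each child combined → 3 × 1 = 3 cut set(s).
Right circuit fails [AND]: one cut set from each child combined → 1 × 1 = 1 cut set(s).
System A fails [OR]: union of children's cut sets → 2 cut set(s).
Aircraft hydraulic pressure lost [AND]: one cut set from each child combined → 3 × 2 = 6 cut set(s).
Minimal cut sets: {A selector valve degraded, Lower electric pump stuck, Pressure line lost, Return filter faulted}; {A selector valve degraded, Inboard case drain malfunctions, Lower electric pump stuck}; {A selector valve degraded, Pressure line lost, Primary engine-driven pump offline, Return filter faulted}; {A selector valve degraded, Inboard case drain malfunctions, Primary engine-driven pump offline}; {A selector valve degraded, Lower shutoff valve stuck, Pressure line lost, Return filter faulted}; {A selector valve degraded, Inboard case drain malfunctions, Lower shutoff valve stuck}.

6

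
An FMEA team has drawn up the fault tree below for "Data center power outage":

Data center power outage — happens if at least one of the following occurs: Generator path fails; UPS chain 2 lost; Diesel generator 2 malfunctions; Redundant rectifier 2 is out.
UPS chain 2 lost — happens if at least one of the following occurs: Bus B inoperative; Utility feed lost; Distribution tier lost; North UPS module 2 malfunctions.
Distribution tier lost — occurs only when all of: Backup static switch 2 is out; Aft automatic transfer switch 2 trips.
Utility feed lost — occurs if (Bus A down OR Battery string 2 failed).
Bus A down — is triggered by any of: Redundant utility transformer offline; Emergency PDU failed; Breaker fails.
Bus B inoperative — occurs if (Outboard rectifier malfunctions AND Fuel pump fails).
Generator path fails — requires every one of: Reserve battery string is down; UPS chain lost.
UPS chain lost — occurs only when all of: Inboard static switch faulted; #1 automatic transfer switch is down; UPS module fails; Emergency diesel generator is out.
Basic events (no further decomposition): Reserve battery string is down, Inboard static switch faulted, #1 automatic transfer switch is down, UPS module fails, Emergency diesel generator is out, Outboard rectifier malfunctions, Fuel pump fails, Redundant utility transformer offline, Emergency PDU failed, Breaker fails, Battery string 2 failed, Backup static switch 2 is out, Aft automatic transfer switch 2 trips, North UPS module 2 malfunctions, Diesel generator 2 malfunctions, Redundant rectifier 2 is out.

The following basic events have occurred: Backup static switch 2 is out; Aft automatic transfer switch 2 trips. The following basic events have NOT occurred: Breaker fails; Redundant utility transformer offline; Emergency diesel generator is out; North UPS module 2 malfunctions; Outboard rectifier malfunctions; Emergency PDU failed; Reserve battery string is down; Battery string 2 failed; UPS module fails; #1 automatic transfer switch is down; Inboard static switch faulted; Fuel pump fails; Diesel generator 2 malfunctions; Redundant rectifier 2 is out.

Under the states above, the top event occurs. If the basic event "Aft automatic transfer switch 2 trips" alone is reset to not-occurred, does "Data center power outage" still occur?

No

Counterfactual: set "Aft automatic transfer switch 2 trips" to not occurred.
UPS chain lost [AND]: Inboard static switch faulted=not, #1 automatic transfer switch is down=not, UPS module fails=not, Emergency diesel generator is out=not → not all inputs occur → does not occur.
Generator path fails [AND]: Reserve battery string is down=not, UPS chain lost=not → not all inputs occur → does not occur.
Bus B inoperative [AND]: Outboard rectifier malfunctions=not, Fuel pump fails=not → not all inputs occur → does not occur.
Bus A down [OR]: Redundant utility transformer offline=not, Emergency PDU failed=not, Breaker fails=not → no input occurs → does not occur.
Utility feed lost [OR]: Bus A down=not, Battery string 2 failed=not → no input occurs → does not occur.
Distribution tier lost [AND]: Backup static switch 2 is out=occurs, Aft automatic transfer switch 2 trips=not → not all inputs occur → does not occur.
UPS chain 2 lost [OR]: Bus B inoperative=not, Utility feed lost=not, Distribution tier lost=not, North UPS module 2 malfunctions=not → no input occurs → does not occur.
Data center power outage [OR]: Generator path fails=not, UPS chain 2 lost=not, Diesel generator 2 malfunctions=not, Redundant rectifier 2 is out=not → no input occurs → does not occur.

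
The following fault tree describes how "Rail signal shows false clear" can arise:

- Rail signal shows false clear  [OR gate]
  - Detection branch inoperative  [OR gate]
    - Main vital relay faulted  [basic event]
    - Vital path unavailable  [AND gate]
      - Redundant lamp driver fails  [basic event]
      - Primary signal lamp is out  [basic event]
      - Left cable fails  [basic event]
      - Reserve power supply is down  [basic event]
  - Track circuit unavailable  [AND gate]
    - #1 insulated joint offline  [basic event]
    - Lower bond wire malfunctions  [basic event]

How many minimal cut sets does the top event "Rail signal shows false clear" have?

Vital path unavailable [AND]: one cut set from each child combined → 1 × 1 × 1 × 1 = 1 cut set(s).
Detection branch inoperative [OR]: union of children's cut sets → 2 cut set(s).
Track circuit unavailable [AND]: one cut set from each child combined → 1 × 1 = 1 cut set(s).
Rail signal shows false clear [OR]: union of children's cut sets → 3 cut set(s).
Minimal cut sets: {Main vital relay faulted}; {Left cable fails, Primary signal lamp is out, Redundant lamp driver fails, Reserve power supply is down}; {#1 insulated joint offline, Lower bond wire malfunctions}.

3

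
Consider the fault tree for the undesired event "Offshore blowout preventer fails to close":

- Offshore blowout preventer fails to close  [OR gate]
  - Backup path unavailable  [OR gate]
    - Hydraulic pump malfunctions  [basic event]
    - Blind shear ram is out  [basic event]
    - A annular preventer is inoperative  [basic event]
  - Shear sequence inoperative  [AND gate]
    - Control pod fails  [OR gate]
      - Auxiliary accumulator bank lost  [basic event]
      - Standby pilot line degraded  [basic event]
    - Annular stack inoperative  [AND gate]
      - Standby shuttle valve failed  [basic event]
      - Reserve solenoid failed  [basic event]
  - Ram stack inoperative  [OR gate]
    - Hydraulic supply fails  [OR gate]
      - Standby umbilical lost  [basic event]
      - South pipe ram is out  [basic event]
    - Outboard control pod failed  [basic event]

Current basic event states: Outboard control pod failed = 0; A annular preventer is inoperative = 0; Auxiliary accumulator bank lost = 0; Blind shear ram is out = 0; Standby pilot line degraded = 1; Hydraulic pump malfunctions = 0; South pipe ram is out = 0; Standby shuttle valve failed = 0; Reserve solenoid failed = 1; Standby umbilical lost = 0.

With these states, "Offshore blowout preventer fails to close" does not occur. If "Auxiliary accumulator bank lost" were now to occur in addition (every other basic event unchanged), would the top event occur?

Counterfactual: set "Auxiliary accumulator bank lost" to occurred.
Backup path unavailable [OR]: Hydraulic pump malfunctions=not, Blind shear ram is out=not, A annular preventer is inoperative=not → no input occurs → does not occur.
Control pod fails [OR]: Auxiliary accumulator bank lost=occurs, Standby pilot line degraded=occurs → at least one input occurs → occurs.
Annular stack inoperative [AND]: Standby shuttle valve failed=not, Reserve solenoid failed=occurs → not all inputs occur → does not occur.
Shear sequence inoperative [AND]: Control pod fails=occurs, Annular stack inoperative=not → not all inputs occur → does not occur.
Hydraulic supply fails [OR]: Standby umbilical lost=not, South pipe ram is out=not → no input occurs → does not occur.
Ram stack inoperative [OR]: Hydraulic supply fails=not, Outboard control pod failed=not → no input occurs → does not occur.
Offshore blowout preventer fails to close [OR]: Backup path unavailable=not, Shear sequence inoperative=not, Ram stack inoperative=not → no input occurs → does not occur.

No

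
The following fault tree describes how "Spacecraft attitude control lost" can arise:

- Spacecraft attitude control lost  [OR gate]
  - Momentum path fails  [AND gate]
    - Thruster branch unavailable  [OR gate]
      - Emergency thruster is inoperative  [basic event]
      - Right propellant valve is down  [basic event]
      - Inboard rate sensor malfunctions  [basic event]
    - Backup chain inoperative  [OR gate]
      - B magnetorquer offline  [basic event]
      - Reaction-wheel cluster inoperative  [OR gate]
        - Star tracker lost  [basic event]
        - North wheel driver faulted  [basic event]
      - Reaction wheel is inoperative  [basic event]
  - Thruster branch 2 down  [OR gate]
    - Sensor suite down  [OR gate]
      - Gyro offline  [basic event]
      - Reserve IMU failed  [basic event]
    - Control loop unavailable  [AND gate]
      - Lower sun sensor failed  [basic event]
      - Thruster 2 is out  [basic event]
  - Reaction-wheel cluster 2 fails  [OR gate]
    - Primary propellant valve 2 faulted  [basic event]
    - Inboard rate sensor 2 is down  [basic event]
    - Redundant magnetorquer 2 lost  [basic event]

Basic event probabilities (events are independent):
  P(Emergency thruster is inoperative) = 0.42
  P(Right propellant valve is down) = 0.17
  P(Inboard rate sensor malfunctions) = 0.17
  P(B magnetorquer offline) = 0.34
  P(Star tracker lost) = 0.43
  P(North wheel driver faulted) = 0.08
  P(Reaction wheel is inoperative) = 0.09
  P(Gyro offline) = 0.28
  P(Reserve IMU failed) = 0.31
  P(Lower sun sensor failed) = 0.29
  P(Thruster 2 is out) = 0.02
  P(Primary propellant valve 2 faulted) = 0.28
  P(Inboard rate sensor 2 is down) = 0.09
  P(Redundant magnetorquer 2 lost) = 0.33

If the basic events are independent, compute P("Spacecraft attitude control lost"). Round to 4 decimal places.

0.8724

P(Thruster branch unavailable) [OR] = 1 − (1−0.42) × (1−0.17) × (1−0.17) = 0.600438
P(Reaction-wheel cluster inoperative) [OR] = 1 − (1−0.43) × (1−0.08) = 0.475600
P(Backup chain inoperative) [OR] = 1 − (1−0.34) × (1−0.475600) × (1−0.09) = 0.685045
P(Momentum path fails) [AND] = 0.600438 × 0.685045 = 0.411327
P(Sensor suite down) [OR] = 1 − (1−0.28) × (1−0.31) = 0.503200
P(Control loop unavailable) [AND] = 0.29 × 0.02 = 0.005800
P(Thruster branch 2 down) [OR] = 1 − (1−0.503200) × (1−0.005800) = 0.506081
P(Reaction-wheel cluster 2 fails) [OR] = 1 − (1−0.28) × (1−0.09) × (1−0.33) = 0.561016
P(Spacecraft attitude control lost) [OR] = 1 − (1−0.411327) × (1−0.506081) × (1−0.561016) = 0.872362
Rounded to 4 decimal places: P(Spacecraft attitude control lost) ≈ 0.8724.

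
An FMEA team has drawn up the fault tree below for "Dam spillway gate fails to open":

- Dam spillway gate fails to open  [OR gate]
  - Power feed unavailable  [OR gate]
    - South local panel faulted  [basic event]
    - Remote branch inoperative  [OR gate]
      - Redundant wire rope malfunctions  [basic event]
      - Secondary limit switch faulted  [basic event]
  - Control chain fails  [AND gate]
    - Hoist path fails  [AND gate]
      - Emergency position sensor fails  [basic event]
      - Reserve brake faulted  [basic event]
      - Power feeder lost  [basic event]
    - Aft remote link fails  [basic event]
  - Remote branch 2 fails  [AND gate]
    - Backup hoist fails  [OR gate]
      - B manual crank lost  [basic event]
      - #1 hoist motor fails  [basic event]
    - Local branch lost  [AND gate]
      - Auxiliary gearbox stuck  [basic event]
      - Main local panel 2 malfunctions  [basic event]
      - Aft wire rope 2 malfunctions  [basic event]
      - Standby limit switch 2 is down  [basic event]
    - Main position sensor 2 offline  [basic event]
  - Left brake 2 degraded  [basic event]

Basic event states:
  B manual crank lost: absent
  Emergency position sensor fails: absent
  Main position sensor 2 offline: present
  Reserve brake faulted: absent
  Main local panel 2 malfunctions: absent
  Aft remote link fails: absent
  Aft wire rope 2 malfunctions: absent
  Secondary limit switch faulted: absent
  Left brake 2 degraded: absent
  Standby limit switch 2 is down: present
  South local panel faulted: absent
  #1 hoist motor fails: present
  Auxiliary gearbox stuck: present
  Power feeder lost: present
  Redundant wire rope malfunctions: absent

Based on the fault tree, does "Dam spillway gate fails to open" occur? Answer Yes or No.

Remote branch inoperative [OR]: Redundant wire rope malfunctions=not, Secondary limit switch faulted=not → no input occurs → does not occur.
Power feed unavailable [OR]: South local panel faulted=not, Remote branch inoperative=not → no input occurs → does not occur.
Hoist path fails [AND]: Emergency position sensor fails=not, Reserve brake faulted=not, Power feeder lost=occurs → not all inputs occur → does not occur.
Control chain fails [AND]: Hoist path fails=not, Aft remote link fails=not → not all inputs occur → does not occur.
Backup hoist fails [OR]: B manual crank lost=not, #1 hoist motor fails=occurs → at least one input occurs → occurs.
Local branch lost [AND]: Auxiliary gearbox stuck=occurs, Main local panel 2 malfunctions=not, Aft wire rope 2 malfunctions=not, Standby limit switch 2 is down=occurs → not all inputs occur → does not occur.
Remote branch 2 fails [AND]: Backup hoist fails=occurs, Local branch lost=not, Main position sensor 2 offline=occurs → not all inputs occur → does not occur.
Dam spillway gate fails to open [OR]: Power feed unavailable=not, Control chain fails=not, Remote branch 2 fails=not, Left brake 2 degraded=not → no input occurs → does not occur.

No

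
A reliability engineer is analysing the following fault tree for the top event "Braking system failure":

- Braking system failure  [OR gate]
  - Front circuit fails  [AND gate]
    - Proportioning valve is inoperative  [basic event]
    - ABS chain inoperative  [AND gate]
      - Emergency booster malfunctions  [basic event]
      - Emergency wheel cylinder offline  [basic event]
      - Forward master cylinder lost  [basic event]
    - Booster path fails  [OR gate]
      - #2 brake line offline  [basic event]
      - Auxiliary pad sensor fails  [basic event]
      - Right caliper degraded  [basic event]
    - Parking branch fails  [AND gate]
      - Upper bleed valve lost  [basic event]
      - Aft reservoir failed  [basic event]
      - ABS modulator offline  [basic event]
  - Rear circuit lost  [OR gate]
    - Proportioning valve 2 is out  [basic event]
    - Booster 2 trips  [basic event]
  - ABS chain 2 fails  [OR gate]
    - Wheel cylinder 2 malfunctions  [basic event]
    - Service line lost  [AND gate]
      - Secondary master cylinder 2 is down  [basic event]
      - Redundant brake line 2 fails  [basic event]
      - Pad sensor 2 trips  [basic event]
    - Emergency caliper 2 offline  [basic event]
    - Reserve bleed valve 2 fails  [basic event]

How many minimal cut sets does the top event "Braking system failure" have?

9

ABS chain inoperative [AND]: one cut set from each child combined → 1 × 1 × 1 = 1 cut set(s).
Booster path fails [OR]: union of children's cut sets → 3 cut set(s).
Parking branch fails [AND]: one cut set from each child combined → 1 × 1 × 1 = 1 cut set(s).
Front circuit fails [AND]: one cut set from each child combined → 1 × 1 × 3 × 1 = 3 cut set(s).
Rear circuit lost [OR]: union of children's cut sets → 2 cut set(s).
Service line lost [AND]: one cut set from each child combined → 1 × 1 × 1 = 1 cut set(s).
ABS chain 2 fails [OR]: union of children's cut sets → 4 cut set(s).
Braking system failure [OR]: union of children's cut sets → 9 cut set(s).
Minimal cut sets: {#2 brake line offline, ABS modulator offline, Aft reservoir failed, Emergency booster malfunctions, Emergency wheel cylinder offline, Forward master cylinder lost, Proportioning valve is inoperative, Upper bleed valve lost}; {ABS modulator offline, Aft reservoir failed, Auxiliary pad sensor fails, Emergency booster malfunctions, Emergency wheel cylinder offline, Forward master cylinder lost, Proportioning valve is inoperative, Upper bleed valve lost}; {ABS modulator offline, Aft reservoir failed, Emergency booster malfunctions, Emergency wheel cylinder offline, Forward master cylinder lost, Proportioning valve is inoperative, Right caliper degraded, Upper bleed valve lost}; {Proportioning valve 2 is out}; {Booster 2 trips}; {Wheel cylinder 2 malfunctions}; {Pad sensor 2 trips, Redundant brake line 2 fails, Secondary master cylinder 2 is down}; {Emergency caliper 2 offline}; {Reserve bleed valve 2 fails}.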